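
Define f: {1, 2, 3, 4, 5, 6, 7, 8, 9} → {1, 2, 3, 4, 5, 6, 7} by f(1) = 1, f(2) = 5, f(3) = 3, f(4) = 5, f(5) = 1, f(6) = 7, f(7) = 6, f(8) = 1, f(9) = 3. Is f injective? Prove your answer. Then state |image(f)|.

f(2) = 5 = f(4) with 2 ≠ 4, so f is not injective.
The image of f is {1, 3, 5, 6, 7}, which has 5 elements.

5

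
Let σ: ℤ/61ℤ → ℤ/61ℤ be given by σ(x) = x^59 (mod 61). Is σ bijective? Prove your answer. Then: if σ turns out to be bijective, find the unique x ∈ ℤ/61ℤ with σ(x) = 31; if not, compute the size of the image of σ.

Since 61 is prime, the nonzero elements of ℤ/61ℤ form a cyclic group of order 60.
As gcd(59, 60) = 1, raising to the 59th power is a bijection on this group: if a^59 ≡ b^59 then (ab^{−1})^59 = 1, and the only element of order dividing gcd(59, 60) = 1 is 1, so a = b.
With σ(0) = 0 this makes σ injective on all of ℤ/61ℤ, hence bijective (finite equal-size domain and codomain). In particular σ is bijective.
Since σ is bijective, we find the preimage of 31. The inverse of x ↦ x^59 on (ℤ/61ℤ)^× is x ↦ x^59, because 59·59 = 3481 = 58·60 + 1 ≡ 1 (mod 60) and x^{60} = 1 for x ≠ 0 (Fermat). So σ⁻¹(31) = 31^59 mod 61.
Repeated squaring mod 61: 31^1 ≡ 31, 31^2 ≡ 31² = 961 ≡ 46, 31^4 ≡ 46² = 2116 ≡ 42, 31^8 ≡ 42² = 1764 ≡ 56, 31^16 ≡ 56² = 3136 ≡ 25, 31^32 ≡ 25² = 625 ≡ 15. Since 59 = 32 + 16 + 8 + 2 + 1, 31^59 ≡ 15·25·56·46·31: 15·25 = 375 ≡ 9, then 9·56 = 504 ≡ 16, then 16·46 = 736 ≡ 4, then 4·31 = 124 ≡ 2. So 31^59 ≡ 2 (mod 61).
Hence σ⁻¹(31) = 2.

2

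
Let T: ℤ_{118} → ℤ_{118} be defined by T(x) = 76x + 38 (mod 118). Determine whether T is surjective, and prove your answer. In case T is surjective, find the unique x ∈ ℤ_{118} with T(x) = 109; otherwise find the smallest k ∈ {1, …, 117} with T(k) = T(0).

Since gcd(76, 118) = 2, we have 76x ≡ 0 (mod 2) for all x, so T(x) ≡ 0 (mod 2).
But 1 ≢ 0 (mod 2), so 1 ∈ ℤ_{118} has no preimage. Therefore T is not surjective.
Since T is not surjective, we find the least positive k with T(k) = T(0): this means 76k ≡ 0 (mod 118), i.e. 118 ∣ 76k. Since gcd(76, 118) = 2, dividing through by 2 this holds exactly when 59 ∣ 38k, and as gcd(38, 59) = 1, exactly when 59 ∣ k.
The smallest positive such k is 59.

59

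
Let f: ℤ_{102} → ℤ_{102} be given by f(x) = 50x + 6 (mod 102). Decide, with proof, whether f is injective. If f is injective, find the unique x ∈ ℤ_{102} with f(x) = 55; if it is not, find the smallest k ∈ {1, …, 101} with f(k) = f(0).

We have gcd(50, 102) = 2 > 1. Taking a = 0 and b = 51: f(0) = 6 and f(51) = 50·51 + 6 = 2556 ≡ 6 (mod 102).
So f(0) = f(51) while 0 ≠ 51, so f is not injective.
Since f is not injective, we find the least positive k with f(k) = f(0): this means 50k ≡ 0 (mod 102), i.e. 102 ∣ 50k. Since gcd(50, 102) = 2, dividing through by 2 this holds exactly when 51 ∣ 25k, and as gcd(25, 51) = 1, exactly when 51 ∣ k.
The smallest positive such k is 51.

51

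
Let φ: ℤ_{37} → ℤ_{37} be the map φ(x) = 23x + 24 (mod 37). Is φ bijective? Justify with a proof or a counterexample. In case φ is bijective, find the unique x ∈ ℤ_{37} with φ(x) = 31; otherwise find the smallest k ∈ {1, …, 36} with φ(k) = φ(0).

18

By definition, injectivity means: for all u, v in the domain, φ(u) = φ(v) implies u = v.
Suppose φ(u) = φ(v) in ℤ_{37}. Then 23u + 24 ≡ 23v + 24 (mod 37), so 23(u − v) ≡ 0 (mod 37).
Since gcd(23, 37) = 1, 23 is invertible modulo 37, hence u − v ≡ 0 (mod 37), i.e. u = v.
We now compute 23⁻¹ mod 37 explicitly. Euclid's algorithm: 37 = 1·23 + 14, 23 = 1·14 + 9, 14 = 1·9 + 5, 9 = 1·5 + 4, 5 = 1·4 + 1; back-substituting gives 1 = 29·23 − 18·37, so 23⁻¹ ≡ 29 (mod 37).
Then y ↦ 29(y − 24) is a two-sided inverse to φ, so every y ∈ ℤ_{37} has a preimage.
So φ is bijective.
Since φ is bijective, we compute φ⁻¹(31): solve 23x + 24 ≡ 31 (mod 37), i.e. 23x ≡ 7 (mod 37).
Multiplying by 23⁻¹ = 29 gives x ≡ 29·7 = 203 = 5·37 + 18 ≡ 18 (mod 37).
Check: φ(18) = 23·18 + 24 = 438 = 11·37 + 31 ≡ 31 (mod 37).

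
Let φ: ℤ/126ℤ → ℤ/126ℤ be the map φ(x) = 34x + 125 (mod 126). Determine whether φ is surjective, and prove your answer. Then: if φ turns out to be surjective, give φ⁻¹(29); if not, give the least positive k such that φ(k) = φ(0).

63

Since gcd(34, 126) = 2, we have 34x ≡ 0 (mod 2) for all x, so φ(x) ≡ 1 (mod 2).
But 0 ≢ 1 (mod 2), so 0 ∈ ℤ/126ℤ has no preimage. So φ is not surjective.
Since φ is not surjective, we find the least positive k with φ(k) = φ(0): this means 34k ≡ 0 (mod 126), i.e. 126 ∣ 34k. Since gcd(34, 126) = 2, dividing through by 2 this holds exactly when 63 ∣ 17k, and as gcd(17, 63) = 1, exactly when 63 ∣ k.
The smallest positive such k is 63.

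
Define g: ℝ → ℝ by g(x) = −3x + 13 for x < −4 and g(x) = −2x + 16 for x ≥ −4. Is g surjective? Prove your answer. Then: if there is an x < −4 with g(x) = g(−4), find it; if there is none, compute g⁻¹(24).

-4

Both pieces are strictly decreasing (slopes −3 and −2), so each is injective on its own interval.
The left piece maps (−∞, −4) onto (25, ∞); the right piece maps [−4, ∞) onto (−∞, 24].
The union (25, ∞) ∪ (−∞, 24] omits the interval between 25 and 24; in particular 25 has no preimage. So g is not surjective.
Because the two images are disjoint, no x < −4 has g(x) = g(−4), so we compute g⁻¹(24): 24 lies in (−∞, 24], so solve −2x + 16 = 24: x = (24 − 16)/(−2) = −4.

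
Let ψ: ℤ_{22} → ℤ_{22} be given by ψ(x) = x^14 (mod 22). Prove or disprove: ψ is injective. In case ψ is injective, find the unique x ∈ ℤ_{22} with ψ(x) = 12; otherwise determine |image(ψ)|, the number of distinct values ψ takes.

ψ(10): Repeated squaring mod 22: 10^1 ≡ 10, 10^2 ≡ 10² = 100 ≡ 12, 10^4 ≡ 12² = 144 ≡ 12, 10^8 ≡ 12² = 144 ≡ 12. Since 14 = 8 + 4 + 2, 10^14 ≡ 12·12·12: 12·12 = 144 ≡ 12, then 12·12 = 144 ≡ 12. So 10^14 ≡ 12 (mod 22).
ψ(12): Repeated squaring mod 22: 12^1 ≡ 12, 12^2 ≡ 12² = 144 ≡ 12, 12^4 ≡ 12² = 144 ≡ 12, 12^8 ≡ 12² = 144 ≡ 12. Since 14 = 8 + 4 + 2, 12^14 ≡ 12·12·12: 12·12 = 144 ≡ 12, then 12·12 = 144 ≡ 12. So 12^14 ≡ 12 (mod 22).
So ψ(10) = ψ(12) = 12 while 10 ≠ 12, so ψ is not injective.
Since ψ is not injective, we determine |image(ψ)|. Computing x^14 mod 22 for each x (by repeated squaring, reducing mod 22 at every step), the values ψ(0), ψ(1), …, ψ(21) are: 0, 1, 16, 15, 14, 9, 20, 3, 4, 5, 12, 11, 12, 5, 4, 3, 20, 9, 14, 15, 16, 1.
The distinct values are {0, 1, 3, 4, 5, 9, 11, 12, 14, 15, 16, 20}; there are 12 of them.

12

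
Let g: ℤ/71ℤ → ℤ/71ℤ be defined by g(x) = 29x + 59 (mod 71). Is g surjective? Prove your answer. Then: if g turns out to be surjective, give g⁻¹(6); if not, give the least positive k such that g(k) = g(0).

30

Since gcd(29, 71) = 1, 29 is invertible modulo 71. Euclid's algorithm: 71 = 2·29 + 13, 29 = 2·13 + 3, 13 = 4·3 + 1; back-substituting gives 1 = 49·29 − 20·71, so 29⁻¹ ≡ 49 (mod 71).
Then y ↦ 49(y − 59) is a two-sided inverse to g, so every y ∈ ℤ/71ℤ has a preimage.
So g is surjective.
Since g is surjective, we compute g⁻¹(6): solve 29x + 59 ≡ 6 (mod 71), i.e. 29x ≡ 18 (mod 71).
Multiplying by 29⁻¹ = 49 gives x ≡ 49·18 = 882 = 12·71 + 30 ≡ 30 (mod 71).
Check: g(30) = 29·30 + 59 = 929 = 13·71 + 6 ≡ 6 (mod 71).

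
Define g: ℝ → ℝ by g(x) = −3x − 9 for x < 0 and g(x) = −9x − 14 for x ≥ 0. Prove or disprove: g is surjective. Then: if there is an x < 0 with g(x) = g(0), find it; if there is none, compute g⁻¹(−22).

8/9

Both pieces are strictly decreasing (slopes −3 and −9), so each is injective on its own interval.
The left piece maps (−∞, 0) onto (−9, ∞); the right piece maps [0, ∞) onto (−∞, −14].
The union (−9, ∞) ∪ (−∞, −14] omits the interval between −9 and −14; in particular −9 has no preimage. So g is not surjective.
Because the two images are disjoint, no x < 0 has g(x) = g(0), so we compute g⁻¹(−22): −22 lies in (−∞, −14], so solve −9x − 14 = −22: x = (−22 + 14)/(−9) = 8/9.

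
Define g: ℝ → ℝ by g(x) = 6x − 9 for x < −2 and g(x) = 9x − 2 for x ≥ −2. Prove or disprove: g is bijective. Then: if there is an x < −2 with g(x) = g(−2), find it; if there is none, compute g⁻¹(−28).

Both pieces are strictly increasing (slopes 6 and 9), so each is injective on its own interval.
The left piece maps (−∞, −2) onto (−∞, −21); the right piece maps [−2, ∞) onto [−20, ∞).
The images leave a gap (−21 has no preimage), so g is not surjective, hence not bijective.
Because the two images are disjoint, no x < −2 has g(x) = g(−2), so we compute g⁻¹(−28): −28 lies in (−∞, −21), so solve 6x − 9 = −28: x = (−28 + 9)/6 = −19/6.

-19/6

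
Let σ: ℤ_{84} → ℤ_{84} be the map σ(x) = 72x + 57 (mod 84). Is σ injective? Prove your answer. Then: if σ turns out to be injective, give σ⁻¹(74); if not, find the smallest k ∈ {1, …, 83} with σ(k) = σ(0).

Recall: σ is injective if σ(a) = σ(b) implies a = b.
We have gcd(72, 84) = 12 > 1. Taking a = 0 and b = 7: σ(0) = 57 and σ(7) = 72·7 + 57 = 561 ≡ 57 (mod 84).
So σ(0) = σ(7) while 0 ≠ 7, so σ is not injective.
Since σ is not injective, we find the least positive k with σ(k) = σ(0): this means 72k ≡ 0 (mod 84), i.e. 84 ∣ 72k. Since gcd(72, 84) = 12, dividing through by 12 this holds exactly when 7 ∣ 6k, and as gcd(6, 7) = 1, exactly when 7 ∣ k.
The smallest positive such k is 7.

7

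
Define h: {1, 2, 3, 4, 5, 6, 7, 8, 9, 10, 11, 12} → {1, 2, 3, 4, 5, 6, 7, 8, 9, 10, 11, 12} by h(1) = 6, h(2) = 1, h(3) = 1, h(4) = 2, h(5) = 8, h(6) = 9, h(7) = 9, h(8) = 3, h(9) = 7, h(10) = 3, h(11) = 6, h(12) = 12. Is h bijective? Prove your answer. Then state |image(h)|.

h(2) = 1 = h(3) with 2 ≠ 3, so h is not injective, hence not bijective.
The image of h is {1, 2, 3, 6, 7, 8, 9, 12}, which has 8 elements.

8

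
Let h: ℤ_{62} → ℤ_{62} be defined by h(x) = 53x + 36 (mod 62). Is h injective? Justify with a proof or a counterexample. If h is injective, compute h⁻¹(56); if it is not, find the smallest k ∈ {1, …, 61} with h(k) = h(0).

Recall: injectivity means: for all s, t in the domain, h(s) = h(t) implies s = t.
Suppose h(s) = h(t) in ℤ_{62}. Then 53s + 36 ≡ 53t + 36 (mod 62), therefore 53(s − t) ≡ 0 (mod 62).
Since gcd(53, 62) = 1, 53 is invertible modulo 62, so s − t ≡ 0 (mod 62), i.e. s = t.
So h is injective.
We now compute 53⁻¹ mod 62 explicitly. Euclid's algorithm: 62 = 1·53 + 9, 53 = 5·9 + 8, 9 = 1·8 + 1; back-substituting gives 1 = 55·53 − 47·62, so 53⁻¹ ≡ 55 (mod 62).
Since h is injective, we compute h⁻¹(56): solve 53x + 36 ≡ 56 (mod 62), i.e. 53x ≡ 20 (mod 62).
Multiplying by 53⁻¹ = 55 gives x ≡ 55·20 = 1100 = 17·62 + 46 ≡ 46 (mod 62).
Check: h(46) = 53·46 + 36 = 2474 = 39·62 + 56 ≡ 56 (mod 62).

46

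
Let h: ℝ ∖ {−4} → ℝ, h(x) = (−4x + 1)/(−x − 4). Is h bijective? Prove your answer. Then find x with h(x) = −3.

-11/7

If h(x) = 4, cross-multiplying gives −1(−4x + 1) = −4(−x − 4), which simplifies to −1 = 16 — false.  So 4 has no preimage and h is not surjective.
Hence h is not bijective.
Solving h(x) = −3: cross-multiplying gives −4x + 1 = −3(−x − 4), which rearranges to −7x = 11, so x = −11/7.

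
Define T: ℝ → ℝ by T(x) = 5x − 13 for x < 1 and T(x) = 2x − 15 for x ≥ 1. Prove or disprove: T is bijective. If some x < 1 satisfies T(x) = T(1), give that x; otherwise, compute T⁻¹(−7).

Both pieces are strictly increasing (slopes 5 and 2), so each is injective on its own interval.
The left piece maps (−∞, 1) onto (−∞, −8); the right piece maps [1, ∞) onto [−13, ∞).
These images overlap. In particular T(1) = −13 (right piece), and solving 5x − 13 = −13 on the left piece gives x = 0 < 1.
So T(0) = T(1) with 0 ≠ 1, and T is not injective, hence not bijective. This x = 0 is the requested value below 1.

0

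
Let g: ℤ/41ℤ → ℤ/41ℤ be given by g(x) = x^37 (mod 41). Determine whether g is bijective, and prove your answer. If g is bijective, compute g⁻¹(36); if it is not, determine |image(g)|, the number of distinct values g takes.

2

Since 41 is prime, the nonzero elements of ℤ/41ℤ form a cyclic group of order 40.
As gcd(37, 40) = 1, raising to the 37th power is a bijection on this group: if u^37 ≡ v^37 then (uv^{−1})^37 = 1, and the only element of order dividing gcd(37, 40) = 1 is 1, so u = v.
With g(0) = 0 this makes g injective on all of ℤ/41ℤ, hence bijective (finite equal-size domain and codomain). In particular g is bijective.
Since g is bijective, we find the preimage of 36. The inverse of x ↦ x^37 on (ℤ/41ℤ)^× is x ↦ x^13, because 37·13 = 481 = 12·40 + 1 ≡ 1 (mod 40) and x^{40} = 1 for x ≠ 0 (Fermat). So g⁻¹(36) = 36^13 mod 41.
Repeated squaring mod 41: 36^1 ≡ 36, 36^2 ≡ 36² = 1296 ≡ 25, 36^4 ≡ 25² = 625 ≡ 10, 36^8 ≡ 10² = 100 ≡ 18. Since 13 = 8 + 4 + 1, 36^13 ≡ 18·10·36: 18·10 = 180 ≡ 16, then 16·36 = 576 ≡ 2. So 36^13 ≡ 2 (mod 41).
Hence g⁻¹(36) = 2.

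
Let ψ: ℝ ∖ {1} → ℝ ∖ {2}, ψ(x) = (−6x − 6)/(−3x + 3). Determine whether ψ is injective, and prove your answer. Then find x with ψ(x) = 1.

-3

Suppose ψ(x_1) = ψ(x_2). Cross-multiplying: (−6x_1 − 6)(−3x_2 + 3) = (−6x_2 − 6)(−3x_1 + 3).
Expanding both sides and cancelling the symmetric terms leaves −36·(x_1 − x_2) = 0. Since −36 ≠ 0, x_1 = x_2. So ψ is injective.
Solving ψ(x) = 1: cross-multiplying gives −6x − 6 = 1(−3x + 3), which rearranges to −3x = 9, so x = −3.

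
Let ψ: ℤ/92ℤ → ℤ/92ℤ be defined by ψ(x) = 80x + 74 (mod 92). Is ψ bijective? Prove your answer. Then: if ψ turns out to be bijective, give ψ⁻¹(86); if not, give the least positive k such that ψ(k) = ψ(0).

We have gcd(80, 92) = 4 > 1. Taking u = 0 and v = 23: ψ(0) = 74 and ψ(23) = 80·23 + 74 = 1914 ≡ 74 (mod 92).
So ψ(0) = ψ(23) while 0 ≠ 23, hence ψ is not injective, hence not bijective.
Since ψ is not bijective, we find the least positive k with ψ(k) = ψ(0): this means 80k ≡ 0 (mod 92), i.e. 92 ∣ 80k. Since gcd(80, 92) = 4, dividing through by 4 this holds exactly when 23 ∣ 20k, and as gcd(20, 23) = 1, exactly when 23 ∣ k.
The smallest positive such k is 23.

23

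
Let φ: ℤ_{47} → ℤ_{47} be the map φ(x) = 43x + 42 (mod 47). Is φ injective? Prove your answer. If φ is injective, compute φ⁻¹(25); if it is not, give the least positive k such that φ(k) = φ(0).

16

By definition, φ is injective when φ(a) = φ(b) forces a = b.
If φ(a) = φ(b), then 43a ≡ 43b (mod 47). Because gcd(43, 47) = 1, we may cancel 43 to get a ≡ b (mod 47).
Thus φ is injective.
We now compute 43⁻¹ mod 47 explicitly. Euclid's algorithm: 47 = 1·43 + 4, 43 = 10·4 + 3, 4 = 1·3 + 1; back-substituting gives 1 = 35·43 − 32·47, so 43⁻¹ ≡ 35 (mod 47).
Since φ is injective, we compute φ⁻¹(25): solve 43x + 42 ≡ 25 (mod 47), i.e. 43x ≡ 30 (mod 47).
Multiplying by 43⁻¹ = 35 gives x ≡ 35·30 = 1050 = 22·47 + 16 ≡ 16 (mod 47).
Check: φ(16) = 43·16 + 42 = 730 = 15·47 + 25 ≡ 25 (mod 47).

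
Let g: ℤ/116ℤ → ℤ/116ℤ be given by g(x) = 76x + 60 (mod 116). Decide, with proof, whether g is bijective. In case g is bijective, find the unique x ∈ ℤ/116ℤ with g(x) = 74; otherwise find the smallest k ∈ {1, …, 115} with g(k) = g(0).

We have gcd(76, 116) = 4 > 1. Taking x_1 = 0 and x_2 = 29: g(0) = 60 and g(29) = 76·29 + 60 = 2264 ≡ 60 (mod 116).
So g(0) = g(29) while 0 ≠ 29, therefore g is not injective, hence not bijective.
Since g is not bijective, we find the least positive k with g(k) = g(0): this means 76k ≡ 0 (mod 116), i.e. 116 ∣ 76k. Since gcd(76, 116) = 4, dividing through by 4 this holds exactly when 29 ∣ 19k, and as gcd(19, 29) = 1, exactly when 29 ∣ k.
The smallest positive such k is 29.

29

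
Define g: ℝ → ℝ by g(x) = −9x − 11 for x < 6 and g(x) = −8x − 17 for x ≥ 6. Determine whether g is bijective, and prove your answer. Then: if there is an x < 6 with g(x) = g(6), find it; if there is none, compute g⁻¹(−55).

Both pieces are strictly decreasing (slopes −9 and −8), so each is injective on its own interval.
The left piece maps (−∞, 6) onto (−65, ∞); the right piece maps [6, ∞) onto (−∞, −65].
Since −65 = −65, the images partition ℝ: g is injective and surjective, hence bijective.
Because the two images are disjoint, no x < 6 has g(x) = g(6), so we compute g⁻¹(−55): −55 lies in (−65, ∞), so solve −9x − 11 = −55: x = (−55 + 11)/(−9) = 44/9.

44/9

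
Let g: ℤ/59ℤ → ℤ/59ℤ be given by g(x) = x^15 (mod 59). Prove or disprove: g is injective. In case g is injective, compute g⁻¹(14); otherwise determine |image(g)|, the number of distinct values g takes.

Since 59 is prime, the nonzero elements of ℤ/59ℤ form a cyclic group of order 58.
As gcd(15, 58) = 1, raising to the 15th power is a bijection on this group: if x_1^15 ≡ x_2^15 then (x_1x_2^{−1})^15 = 1, and the only element of order dividing gcd(15, 58) = 1 is 1, so x_1 = x_2.
With g(0) = 0 this makes g injective on all of ℤ/59ℤ, hence bijective (finite equal-size domain and codomain). In particular g is injective.
Since g is injective, we find the preimage of 14. The inverse of x ↦ x^15 on (ℤ/59ℤ)^× is x ↦ x^31, because 15·31 = 465 = 8·58 + 1 ≡ 1 (mod 58) and x^{58} = 1 for x ≠ 0 (Fermat). So g⁻¹(14) = 14^31 mod 59.
Repeated squaring mod 59: 14^1 ≡ 14, 14^2 ≡ 14² = 196 ≡ 19, 14^4 ≡ 19² = 361 ≡ 7, 14^8 ≡ 7² = 49, 14^16 ≡ 49² = 2401 ≡ 41. Since 31 = 16 + 8 + 4 + 2 + 1, 14^31 ≡ 41·49·7·19·14: 41·49 = 2009 ≡ 3, then 3·7 = 21, then 21·19 = 399 ≡ 45, then 45·14 = 630 ≡ 40. So 14^31 ≡ 40 (mod 59).
Hence g⁻¹(14) = 40.

40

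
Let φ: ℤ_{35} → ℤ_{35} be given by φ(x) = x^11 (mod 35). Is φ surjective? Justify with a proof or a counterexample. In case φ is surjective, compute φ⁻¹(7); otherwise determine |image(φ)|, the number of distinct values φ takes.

28

Computing x^11 mod 35 for each x (by repeated squaring, reducing mod 35 at every step), the values φ(0), φ(1), …, φ(34) are: 0, 1, 18, 12, 9, 10, 6, 28, 22, 4, 5, 16, 3, 27, 14, 15, 11, 33, 2, 24, 20, 21, 8, 32, 19, 30, 31, 13, 7, 29, 25, 26, 23, 17, 34.
Every element of ℤ_{35} appears exactly once in this list, so φ is a bijection, and in particular surjective.
Since φ is surjective, we read off the preimage of 7 from the same table: φ(28) = 7, so φ⁻¹(7) = 28.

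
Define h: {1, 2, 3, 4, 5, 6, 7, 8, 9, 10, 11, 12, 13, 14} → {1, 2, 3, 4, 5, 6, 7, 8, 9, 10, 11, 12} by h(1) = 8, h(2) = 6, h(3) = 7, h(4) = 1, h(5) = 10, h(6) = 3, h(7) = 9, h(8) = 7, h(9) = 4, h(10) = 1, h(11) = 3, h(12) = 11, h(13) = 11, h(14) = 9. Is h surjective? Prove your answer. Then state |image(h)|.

No element maps to 2, so h is not surjective.
The image of h is {1, 3, 4, 6, 7, 8, 9, 10, 11}, which has 9 elements.

9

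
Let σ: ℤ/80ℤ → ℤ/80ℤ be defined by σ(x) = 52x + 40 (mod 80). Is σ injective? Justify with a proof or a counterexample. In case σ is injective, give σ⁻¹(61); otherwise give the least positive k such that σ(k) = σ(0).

20

We have gcd(52, 80) = 4 > 1. Taking s = 0 and t = 20: σ(0) = 40 and σ(20) = 52·20 + 40 = 1080 ≡ 40 (mod 80).
So σ(0) = σ(20) while 0 ≠ 20, hence σ is not injective.
Since σ is not injective, we find the least positive k with σ(k) = σ(0): this means 52k ≡ 0 (mod 80), i.e. 80 ∣ 52k. Since gcd(52, 80) = 4, dividing through by 4 this holds exactly when 20 ∣ 13k, and as gcd(13, 20) = 1, exactly when 20 ∣ k.
The smallest positive such k is 20.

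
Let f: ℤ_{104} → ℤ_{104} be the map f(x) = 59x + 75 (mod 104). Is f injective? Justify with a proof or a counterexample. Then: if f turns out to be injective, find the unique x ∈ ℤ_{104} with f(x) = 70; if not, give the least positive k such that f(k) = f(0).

Suppose f(x_1) = f(x_2) in ℤ_{104}. Then 59x_1 + 75 ≡ 59x_2 + 75 (mod 104), thus 59(x_1 − x_2) ≡ 0 (mod 104).
Since gcd(59, 104) = 1, 59 is invertible modulo 104, thus x_1 − x_2 ≡ 0 (mod 104), i.e. x_1 = x_2.
So f is injective.
We now compute 59⁻¹ mod 104 explicitly. Euclid's algorithm: 104 = 1·59 + 45, 59 = 1·45 + 14, 45 = 3·14 + 3, 14 = 4·3 + 2, 3 = 1·2 + 1; back-substituting gives 1 = 67·59 − 38·104, so 59⁻¹ ≡ 67 (mod 104).
Since f is injective, we compute f⁻¹(70): solve 59x + 75 ≡ 70 (mod 104), i.e. 59x ≡ 99 (mod 104).
Multiplying by 59⁻¹ = 67 gives x ≡ 67·99 = 6633 = 63·104 + 81 ≡ 81 (mod 104).
Check: f(81) = 59·81 + 75 = 4854 = 46·104 + 70 ≡ 70 (mod 104).

81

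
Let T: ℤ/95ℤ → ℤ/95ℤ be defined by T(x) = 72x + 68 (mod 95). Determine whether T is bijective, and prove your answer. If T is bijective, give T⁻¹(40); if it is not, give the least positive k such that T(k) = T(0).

26

Suppose T(a) = T(b) in ℤ/95ℤ. Then 72a + 68 ≡ 72b + 68 (mod 95), thus 72(a − b) ≡ 0 (mod 95).
Since gcd(72, 95) = 1, 72 is invertible modulo 95, so a − b ≡ 0 (mod 95), i.e. a = b.
We now compute 72⁻¹ mod 95 explicitly. Euclid's algorithm: 95 = 1·72 + 23, 72 = 3·23 + 3, 23 = 7·3 + 2, 3 = 1·2 + 1; back-substituting gives 1 = 33·72 − 25·95, so 72⁻¹ ≡ 33 (mod 95).
Then y ↦ 33(y − 68) is a two-sided inverse to T, so every y ∈ ℤ/95ℤ has a preimage.
Thus T is bijective.
Since T is bijective, we compute T⁻¹(40): solve 72x + 68 ≡ 40 (mod 95), i.e. 72x ≡ 67 (mod 95).
Multiplying by 72⁻¹ = 33 gives x ≡ 33·67 = 2211 = 23·95 + 26 ≡ 26 (mod 95).
Check: T(26) = 72·26 + 68 = 1940 = 20·95 + 40 ≡ 40 (mod 95).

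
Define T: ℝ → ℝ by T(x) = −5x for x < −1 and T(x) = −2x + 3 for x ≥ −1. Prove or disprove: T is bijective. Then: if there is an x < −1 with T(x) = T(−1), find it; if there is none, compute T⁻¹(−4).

Both pieces are strictly decreasing (slopes −5 and −2), so each is injective on its own interval.
The left piece maps (−∞, −1) onto (5, ∞); the right piece maps [−1, ∞) onto (−∞, 5].
Since 5 = 5, the images partition ℝ: T is injective and surjective, hence bijective.
Because the two images are disjoint, no x < −1 has T(x) = T(−1), so we compute T⁻¹(−4): −4 lies in (−∞, 5], so solve −2x + 3 = −4: x = (−4 − 3)/(−2) = 7/2.

7/2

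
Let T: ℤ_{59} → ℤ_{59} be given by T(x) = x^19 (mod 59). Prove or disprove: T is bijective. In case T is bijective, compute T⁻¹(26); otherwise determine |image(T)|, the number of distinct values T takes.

49

Since 59 is prime, the nonzero elements of ℤ_{59} form a cyclic group of order 58.
As gcd(19, 58) = 1, raising to the 19th power is a bijection on this group: if a^19 ≡ b^19 then (ab^{−1})^19 = 1, and the only element of order dividing gcd(19, 58) = 1 is 1, so a = b.
With T(0) = 0 this makes T injective on all of ℤ_{59}, hence bijective (finite equal-size domain and codomain). In particular T is bijective.
Since T is bijective, we find the preimage of 26. The inverse of x ↦ x^19 on (ℤ_{59})^× is x ↦ x^55, because 19·55 = 1045 = 18·58 + 1 ≡ 1 (mod 58) and x^{58} = 1 for x ≠ 0 (Fermat). So T⁻¹(26) = 26^55 mod 59.
Repeated squaring mod 59: 26^1 ≡ 26, 26^2 ≡ 26² = 676 ≡ 27, 26^4 ≡ 27² = 729 ≡ 21, 26^8 ≡ 21² = 441 ≡ 28, 26^16 ≡ 28² = 784 ≡ 17, 26^32 ≡ 17² = 289 ≡ 53. Since 55 = 32 + 16 + 4 + 2 + 1, 26^55 ≡ 53·17·21·27·26: 53·17 = 901 ≡ 16, then 16·21 = 336 ≡ 41, then 41·27 = 1107 ≡ 45, then 45·26 = 1170 ≡ 49. So 26^55 ≡ 49 (mod 59).
Hence T⁻¹(26) = 49.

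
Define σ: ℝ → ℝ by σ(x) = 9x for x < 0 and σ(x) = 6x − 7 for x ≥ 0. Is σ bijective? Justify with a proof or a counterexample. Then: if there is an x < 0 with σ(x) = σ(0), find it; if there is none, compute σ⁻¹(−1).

-7/9

Both pieces are strictly increasing (slopes 9 and 6), so each is injective on its own interval.
The left piece maps (−∞, 0) onto (−∞, 0); the right piece maps [0, ∞) onto [−7, ∞).
These images overlap. In particular σ(0) = −7 (right piece), and solving 9x = −7 on the left piece gives x = −7/9 < 0.
So σ(−7/9) = σ(0) with −7/9 ≠ 0, and σ is not injective, hence not bijective. This x = −7/9 is the requested value below 0.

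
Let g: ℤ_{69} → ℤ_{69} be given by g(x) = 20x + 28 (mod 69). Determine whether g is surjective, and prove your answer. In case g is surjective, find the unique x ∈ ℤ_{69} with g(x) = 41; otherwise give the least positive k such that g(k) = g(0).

11

Recall that surjectivity means every element of the codomain has a preimage under g.
Since gcd(20, 69) = 1, 20 is invertible modulo 69. Euclid's algorithm: 69 = 3·20 + 9, 20 = 2·9 + 2, 9 = 4·2 + 1; back-substituting gives 1 = 38·20 − 11·69, so 20⁻¹ ≡ 38 (mod 69).
For any y ∈ ℤ_{69}, x = 38(y − 28) mod 69 satisfies g(x) = 20·38(y − 28) + 28 ≡ y (since 20·38 ≡ 1 mod 69). So every y has a preimage.
Therefore g is surjective.
Since g is surjective, we find g⁻¹(41): we need 20x ≡ 41 − 28 ≡ 13 (mod 69). Using 20⁻¹ = 38: x ≡ 38·13 = 494 = 7·69 + 11, so x = 11.
Check: g(11) = 20·11 + 28 = 248 = 3·69 + 41 ≡ 41 (mod 69).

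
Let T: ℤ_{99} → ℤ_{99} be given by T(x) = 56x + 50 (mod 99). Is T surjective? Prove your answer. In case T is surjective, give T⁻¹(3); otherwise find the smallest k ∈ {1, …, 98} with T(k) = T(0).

8

Since gcd(56, 99) = 1, 56 is invertible modulo 99. Euclid's algorithm: 99 = 1·56 + 43, 56 = 1·43 + 13, 43 = 3·13 + 4, 13 = 3·4 + 1; back-substituting gives 1 = 23·56 − 13·99, so 56⁻¹ ≡ 23 (mod 99).
Then y ↦ 23(y − 50) is a two-sided inverse to T, so every y ∈ ℤ_{99} has a preimage.
Thus T is surjective.
Since T is surjective, we find T⁻¹(3): we need 56x ≡ 3 − 50 ≡ 52 (mod 99). Using 56⁻¹ = 23: x ≡ 23·52 = 1196 = 12·99 + 8, so x = 8.
Check: T(8) = 56·8 + 50 = 498 = 5·99 + 3 ≡ 3 (mod 99).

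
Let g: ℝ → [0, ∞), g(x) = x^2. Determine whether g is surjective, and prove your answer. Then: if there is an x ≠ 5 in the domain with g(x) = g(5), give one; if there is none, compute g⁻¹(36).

-5

For any y ∈ [0, ∞), x = y^{1/2} ∈ ℝ satisfies x^2 = y, so g is surjective.
For the follow-up, such an x exists: taking x = −5 ∈ ℝ gives g(−5) = 25 = g(5) with −5 ≠ 5.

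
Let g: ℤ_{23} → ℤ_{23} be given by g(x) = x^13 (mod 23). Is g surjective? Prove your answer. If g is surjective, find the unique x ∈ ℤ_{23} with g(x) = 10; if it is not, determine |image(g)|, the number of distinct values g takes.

17

Since 23 is prime, the nonzero elements of ℤ_{23} form a cyclic group of order 22.
As gcd(13, 22) = 1, raising to the 13th power is a bijection on this group: if x_1^13 ≡ x_2^13 then (x_1x_2^{−1})^13 = 1, and the only element of order dividing gcd(13, 22) = 1 is 1, so x_1 = x_2.
With g(0) = 0 this makes g injective on all of ℤ_{23}, hence bijective (finite equal-size domain and codomain). In particular g is surjective.
Since g is surjective, we find the preimage of 10. The inverse of x ↦ x^13 on (ℤ_{23})^× is x ↦ x^17, because 13·17 = 221 = 10·22 + 1 ≡ 1 (mod 22) and x^{22} = 1 for x ≠ 0 (Fermat). So g⁻¹(10) = 10^17 mod 23.
Repeated squaring mod 23: 10^1 ≡ 10, 10^2 ≡ 10² = 100 ≡ 8, 10^4 ≡ 8² = 64 ≡ 18, 10^8 ≡ 18² = 324 ≡ 2, 10^16 ≡ 2² = 4. Since 17 = 16 + 1, 10^17 ≡ 4·10: 4·10 = 40 ≡ 17. So 10^17 ≡ 17 (mod 23).
Hence g⁻¹(10) = 17.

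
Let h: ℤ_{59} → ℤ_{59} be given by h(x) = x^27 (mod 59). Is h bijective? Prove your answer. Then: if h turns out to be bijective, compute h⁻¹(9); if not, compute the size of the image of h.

Since 59 is prime, the nonzero elements of ℤ_{59} form a cyclic group of order 58.
As gcd(27, 58) = 1, raising to the 27th power is a bijection on this group: if a^27 ≡ b^27 then (ab^{−1})^27 = 1, and the only element of order dividing gcd(27, 58) = 1 is 1, so a = b.
With h(0) = 0 this makes h injective on all of ℤ_{59}, hence bijective (finite equal-size domain and codomain). In particular h is bijective.
Since h is bijective, we find the preimage of 9. The inverse of x ↦ x^27 on (ℤ_{59})^× is x ↦ x^43, because 27·43 = 1161 = 20·58 + 1 ≡ 1 (mod 58) and x^{58} = 1 for x ≠ 0 (Fermat). So h⁻¹(9) = 9^43 mod 59.
Repeated squaring mod 59: 9^1 ≡ 9, 9^2 ≡ 9² = 81 ≡ 22, 9^4 ≡ 22² = 484 ≡ 12, 9^8 ≡ 12² = 144 ≡ 26, 9^16 ≡ 26² = 676 ≡ 27, 9^32 ≡ 27² = 729 ≡ 21. Since 43 = 32 + 8 + 2 + 1, 9^43 ≡ 21·26·22·9: 21·26 = 546 ≡ 15, then 15·22 = 330 ≡ 35, then 35·9 = 315 ≡ 20. So 9^43 ≡ 20 (mod 59).
Hence h⁻¹(9) = 20.

20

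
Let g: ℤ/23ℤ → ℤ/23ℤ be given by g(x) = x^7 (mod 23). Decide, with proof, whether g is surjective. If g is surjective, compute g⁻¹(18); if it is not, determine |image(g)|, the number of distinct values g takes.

16

Since 23 is prime, the nonzero elements of ℤ/23ℤ form a cyclic group of order 22.
As gcd(7, 22) = 1, raising to the 7th power is a bijection on this group: if x_1^7 ≡ x_2^7 then (x_1x_2^{−1})^7 = 1, and the only element of order dividing gcd(7, 22) = 1 is 1, so x_1 = x_2.
With g(0) = 0 this makes g injective on all of ℤ/23ℤ, hence bijective (finite equal-size domain and codomain). In particular g is surjective.
Since g is surjective, we find the preimage of 18. The inverse of x ↦ x^7 on (ℤ/23ℤ)^× is x ↦ x^19, because 7·19 = 133 = 6·22 + 1 ≡ 1 (mod 22) and x^{22} = 1 for x ≠ 0 (Fermat). So g⁻¹(18) = 18^19 mod 23.
Repeated squaring mod 23: 18^1 ≡ 18, 18^2 ≡ 18² = 324 ≡ 2, 18^4 ≡ 2² = 4, 18^8 ≡ 4² = 16, 18^16 ≡ 16² = 256 ≡ 3. Since 19 = 16 + 2 + 1, 18^19 ≡ 3·2·18: 3·2 = 6, then 6·18 = 108 ≡ 16. So 18^19 ≡ 16 (mod 23).
Hence g⁻¹(18) = 16.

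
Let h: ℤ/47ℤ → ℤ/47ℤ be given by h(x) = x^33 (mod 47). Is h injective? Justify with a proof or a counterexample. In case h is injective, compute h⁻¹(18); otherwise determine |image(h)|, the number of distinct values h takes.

6

Since 47 is prime, the nonzero elements of ℤ/47ℤ form a cyclic group of order 46.
As gcd(33, 46) = 1, raising to the 33rd power is a bijection on this group: if u^33 ≡ v^33 then (uv^{−1})^33 = 1, and the only element of order dividing gcd(33, 46) = 1 is 1, so u = v.
With h(0) = 0 this makes h injective on all of ℤ/47ℤ, hence bijective (finite equal-size domain and codomain). In particular h is injective.
Since h is injective, we find the preimage of 18. The inverse of x ↦ x^33 on (ℤ/47ℤ)^× is x ↦ x^7, because 33·7 = 231 = 5·46 + 1 ≡ 1 (mod 46) and x^{46} = 1 for x ≠ 0 (Fermat). So h⁻¹(18) = 18^7 mod 47.
Repeated squaring mod 47: 18^1 ≡ 18, 18^2 ≡ 18² = 324 ≡ 42, 18^4 ≡ 42² = 1764 ≡ 25. Since 7 = 4 + 2 + 1, 18^7 ≡ 25·42·18: 25·42 = 1050 ≡ 16, then 16·18 = 288 ≡ 6. So 18^7 ≡ 6 (mod 47).
Hence h⁻¹(18) = 6.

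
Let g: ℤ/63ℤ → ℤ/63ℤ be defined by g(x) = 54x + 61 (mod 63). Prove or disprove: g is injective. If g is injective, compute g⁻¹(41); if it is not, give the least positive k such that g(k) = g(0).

By definition, injectivity means: for all x_1, x_2 in the domain, g(x_1) = g(x_2) implies x_1 = x_2.
We have gcd(54, 63) = 9 > 1. Taking x_1 = 0 and x_2 = 7: g(0) = 61 and g(7) = 54·7 + 61 = 439 ≡ 61 (mod 63).
So g(0) = g(7) while 0 ≠ 7, therefore g is not injective.
Since g is not injective, we find the least positive k with g(k) = g(0): this means 54k ≡ 0 (mod 63), i.e. 63 ∣ 54k. Since gcd(54, 63) = 9, dividing through by 9 this holds exactly when 7 ∣ 6k, and as gcd(6, 7) = 1, exactly when 7 ∣ k.
The smallest positive such k is 7.

7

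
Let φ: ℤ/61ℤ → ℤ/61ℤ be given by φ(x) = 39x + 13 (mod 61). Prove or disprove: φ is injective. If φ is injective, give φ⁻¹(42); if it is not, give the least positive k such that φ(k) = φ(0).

7

By definition, φ is injective if φ(x_1) = φ(x_2) implies x_1 = x_2.
Suppose φ(x_1) = φ(x_2) in ℤ/61ℤ. Then 39x_1 + 13 ≡ 39x_2 + 13 (mod 61), hence 39(x_1 − x_2) ≡ 0 (mod 61).
Since gcd(39, 61) = 1, 39 is invertible modulo 61, so x_1 − x_2 ≡ 0 (mod 61), i.e. x_1 = x_2.
Hence φ is injective.
We now compute 39⁻¹ mod 61 explicitly. Euclid's algorithm: 61 = 1·39 + 22, 39 = 1·22 + 17, 22 = 1·17 + 5, 17 = 3·5 + 2, 5 = 2·2 + 1; back-substituting gives 1 = 36·39 − 23·61, so 39⁻¹ ≡ 36 (mod 61).
Since φ is injective, we compute φ⁻¹(42): solve 39x + 13 ≡ 42 (mod 61), i.e. 39x ≡ 29 (mod 61).
Multiplying by 39⁻¹ = 36 gives x ≡ 36·29 = 1044 = 17·61 + 7 ≡ 7 (mod 61).
Check: φ(7) = 39·7 + 13 = 286 = 4·61 + 42 ≡ 42 (mod 61).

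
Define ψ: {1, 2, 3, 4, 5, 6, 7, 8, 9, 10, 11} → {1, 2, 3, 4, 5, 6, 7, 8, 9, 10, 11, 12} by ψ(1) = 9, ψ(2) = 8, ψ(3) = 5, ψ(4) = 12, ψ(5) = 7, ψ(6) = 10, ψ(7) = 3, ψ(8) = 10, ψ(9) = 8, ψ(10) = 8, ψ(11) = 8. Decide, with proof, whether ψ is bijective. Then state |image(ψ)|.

7

ψ(6) = 10 = ψ(8) with 6 ≠ 8, so ψ is not injective, hence not bijective.
The image of ψ is {3, 5, 7, 8, 9, 10, 12}, which has 7 elements.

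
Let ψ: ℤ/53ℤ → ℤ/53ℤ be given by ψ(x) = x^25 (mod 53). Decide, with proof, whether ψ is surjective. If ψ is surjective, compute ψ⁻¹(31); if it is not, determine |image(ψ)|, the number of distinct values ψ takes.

Since 53 is prime, the nonzero elements of ℤ/53ℤ form a cyclic group of order 52.
As gcd(25, 52) = 1, raising to the 25th power is a bijection on this group: if s^25 ≡ t^25 then (st^{−1})^25 = 1, and the only element of order dividing gcd(25, 52) = 1 is 1, so s = t.
With ψ(0) = 0 this makes ψ injective on all of ℤ/53ℤ, hence bijective (finite equal-size domain and codomain). In particular ψ is surjective.
Since ψ is surjective, we find the preimage of 31. The inverse of x ↦ x^25 on (ℤ/53ℤ)^× is x ↦ x^25, because 25·25 = 625 = 12·52 + 1 ≡ 1 (mod 52) and x^{52} = 1 for x ≠ 0 (Fermat). So ψ⁻¹(31) = 31^25 mod 53.
Repeated squaring mod 53: 31^1 ≡ 31, 31^2 ≡ 31² = 961 ≡ 7, 31^4 ≡ 7² = 49, 31^8 ≡ 49² = 2401 ≡ 16, 31^16 ≡ 16² = 256 ≡ 44. Since 25 = 16 + 8 + 1, 31^25 ≡ 44·16·31: 44·16 = 704 ≡ 15, then 15·31 = 465 ≡ 41. So 31^25 ≡ 41 (mod 53).
Hence ψ⁻¹(31) = 41.

41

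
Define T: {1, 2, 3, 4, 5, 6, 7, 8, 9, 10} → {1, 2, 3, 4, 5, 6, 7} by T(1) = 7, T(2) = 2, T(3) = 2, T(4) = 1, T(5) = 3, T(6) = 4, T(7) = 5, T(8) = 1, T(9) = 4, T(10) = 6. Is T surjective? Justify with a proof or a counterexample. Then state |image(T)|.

7

Every element of the codomain has a preimage: 1 = T(4), 2 = T(2), 3 = T(5), 4 = T(6), 5 = T(7), 6 = T(10), 7 = T(1).
Thus T is surjective.
The image of T is {1, 2, 3, 4, 5, 6, 7}, which has 7 elements.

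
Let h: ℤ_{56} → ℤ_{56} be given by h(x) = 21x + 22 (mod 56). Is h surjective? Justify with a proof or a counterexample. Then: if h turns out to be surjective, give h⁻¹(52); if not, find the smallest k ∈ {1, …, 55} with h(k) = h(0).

8

Recall: surjectivity means every element of the codomain has a preimage under h.
Since gcd(21, 56) = 7, we have 21x ≡ 0 (mod 7) for all x, so h(x) ≡ 1 (mod 7).
But 0 ≢ 1 (mod 7), so 0 ∈ ℤ_{56} has no preimage. Hence h is not surjective.
Since h is not surjective, we find the least positive k with h(k) = h(0): this means 21k ≡ 0 (mod 56), i.e. 56 ∣ 21k. Since gcd(21, 56) = 7, dividing through by 7 this holds exactly when 8 ∣ 3k, and as gcd(3, 8) = 1, exactly when 8 ∣ k.
The smallest positive such k is 8.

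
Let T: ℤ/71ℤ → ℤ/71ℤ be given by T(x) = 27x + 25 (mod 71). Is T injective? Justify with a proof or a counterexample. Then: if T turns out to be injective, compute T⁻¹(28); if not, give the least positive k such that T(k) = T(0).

8

Recall: injectivity means: for all x_1, x_2 in the domain, T(x_1) = T(x_2) implies x_1 = x_2.
Suppose T(x_1) = T(x_2) in ℤ/71ℤ. Then 27x_1 + 25 ≡ 27x_2 + 25 (mod 71), so 27(x_1 − x_2) ≡ 0 (mod 71).
Since gcd(27, 71) = 1, 27 is invertible modulo 71, therefore x_1 − x_2 ≡ 0 (mod 71), i.e. x_1 = x_2.
So T is injective.
We now compute 27⁻¹ mod 71 explicitly. Euclid's algorithm: 71 = 2·27 + 17, 27 = 1·17 + 10, 17 = 1·10 + 7, 10 = 1·7 + 3, 7 = 2·3 + 1; back-substituting gives 1 = 50·27 − 19·71, so 27⁻¹ ≡ 50 (mod 71).
Since T is injective, we compute T⁻¹(28): solve 27x + 25 ≡ 28 (mod 71), i.e. 27x ≡ 3 (mod 71).
Multiplying by 27⁻¹ = 50 gives x ≡ 50·3 = 150 = 2·71 + 8 ≡ 8 (mod 71).
Check: T(8) = 27·8 + 25 = 241 = 3·71 + 28 ≡ 28 (mod 71).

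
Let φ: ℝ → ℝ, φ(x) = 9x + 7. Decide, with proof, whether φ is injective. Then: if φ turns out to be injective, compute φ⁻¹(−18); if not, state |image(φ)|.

Recall that φ is injective if φ(x_1) = φ(x_2) implies x_1 = x_2.
Suppose φ(x_1) = φ(x_2). Then 9x_1 + 7 = 9x_2 + 7, so 9x_1 = 9x_2, so x_1 = x_2.
Hence φ is injective.
Since φ is injective, we compute φ⁻¹(−18) = (−18 − 7)/9 = −25/9.

-25/9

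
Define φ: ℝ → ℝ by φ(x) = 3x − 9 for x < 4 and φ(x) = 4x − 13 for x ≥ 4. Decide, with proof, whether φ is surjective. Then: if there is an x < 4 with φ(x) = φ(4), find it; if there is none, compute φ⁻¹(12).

Both pieces are strictly increasing (slopes 3 and 4), so each is injective on its own interval.
The left piece maps (−∞, 4) onto (−∞, 3); the right piece maps [4, ∞) onto [3, ∞).
These images together cover ℝ, so φ is surjective.
Because the two images are disjoint, no x < 4 has φ(x) = φ(4), so we compute φ⁻¹(12): 12 lies in [3, ∞), so solve 4x − 13 = 12: x = (12 + 13)/4 = 25/4.

25/4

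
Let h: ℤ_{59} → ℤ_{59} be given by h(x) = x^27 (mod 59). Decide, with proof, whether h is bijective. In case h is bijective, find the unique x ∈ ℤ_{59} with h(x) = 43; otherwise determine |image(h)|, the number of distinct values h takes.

44

Since 59 is prime, the nonzero elements of ℤ_{59} form a cyclic group of order 58.
As gcd(27, 58) = 1, raising to the 27th power is a bijection on this group: if a^27 ≡ b^27 then (ab^{−1})^27 = 1, and the only element of order dividing gcd(27, 58) = 1 is 1, so a = b.
With h(0) = 0 this makes h injective on all of ℤ_{59}, hence bijective (finite equal-size domain and codomain). In particular h is bijective.
Since h is bijective, we find the preimage of 43. The inverse of x ↦ x^27 on (ℤ_{59})^× is x ↦ x^43, because 27·43 = 1161 = 20·58 + 1 ≡ 1 (mod 58) and x^{58} = 1 for x ≠ 0 (Fermat). So h⁻¹(43) = 43^43 mod 59.
Repeated squaring mod 59: 43^1 ≡ 43, 43^2 ≡ 43² = 1849 ≡ 20, 43^4 ≡ 20² = 400 ≡ 46, 43^8 ≡ 46² = 2116 ≡ 51, 43^16 ≡ 51² = 2601 ≡ 5, 43^32 ≡ 5² = 25. Since 43 = 32 + 8 + 2 + 1, 43^43 ≡ 25·51·20·43: 25·51 = 1275 ≡ 36, then 36·20 = 720 ≡ 12, then 12·43 = 516 ≡ 44. So 43^43 ≡ 44 (mod 59).
Hence h⁻¹(43) = 44.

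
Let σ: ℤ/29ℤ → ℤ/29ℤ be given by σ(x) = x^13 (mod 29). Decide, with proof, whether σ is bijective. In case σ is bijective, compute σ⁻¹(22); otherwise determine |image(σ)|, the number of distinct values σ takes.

Since 29 is prime, the nonzero elements of ℤ/29ℤ form a cyclic group of order 28.
As gcd(13, 28) = 1, raising to the 13th power is a bijection on this group: if u^13 ≡ v^13 then (uv^{−1})^13 = 1, and the only element of order dividing gcd(13, 28) = 1 is 1, so u = v.
With σ(0) = 0 this makes σ injective on all of ℤ/29ℤ, hence bijective (finite equal-size domain and codomain). In particular σ is bijective.
Since σ is bijective, we find the preimage of 22. The inverse of x ↦ x^13 on (ℤ/29ℤ)^× is x ↦ x^13, because 13·13 = 169 = 6·28 + 1 ≡ 1 (mod 28) and x^{28} = 1 for x ≠ 0 (Fermat). So σ⁻¹(22) = 22^13 mod 29.
Repeated squaring mod 29: 22^1 ≡ 22, 22^2 ≡ 22² = 484 ≡ 20, 22^4 ≡ 20² = 400 ≡ 23, 22^8 ≡ 23² = 529 ≡ 7. Since 13 = 8 + 4 + 1, 22^13 ≡ 7·23·22: 7·23 = 161 ≡ 16, then 16·22 = 352 ≡ 4. So 22^13 ≡ 4 (mod 29).
Hence σ⁻¹(22) = 4.

4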